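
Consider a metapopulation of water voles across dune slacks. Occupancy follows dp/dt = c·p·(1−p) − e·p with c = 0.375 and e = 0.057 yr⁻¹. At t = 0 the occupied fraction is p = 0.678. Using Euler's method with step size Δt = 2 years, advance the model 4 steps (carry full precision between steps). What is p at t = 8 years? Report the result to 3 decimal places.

Update rule: p ← p + [c·p·(1−p) − e·p]·Δt with Δt = 2.
  1  |  dp/dt·Δt = +0.086445  |  p_1 = 0.764445
  2  |  dp/dt·Δt = +0.047905  |  p_2 = 0.812350
  3  |  dp/dt·Δt = +0.021720  |  p_3 = 0.834070
  4  |  dp/dt·Δt = +0.008714  |  p_4 = 0.842784

0.843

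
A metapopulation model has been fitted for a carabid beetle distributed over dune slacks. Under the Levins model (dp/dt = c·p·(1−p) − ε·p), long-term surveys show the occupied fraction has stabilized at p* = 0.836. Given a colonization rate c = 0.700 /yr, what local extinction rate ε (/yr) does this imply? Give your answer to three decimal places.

At equilibrium c(1−p*) = ε.
ε = 0.700 × (1 − 0.836) = 0.700 × 0.1640 = 0.1148.

0.115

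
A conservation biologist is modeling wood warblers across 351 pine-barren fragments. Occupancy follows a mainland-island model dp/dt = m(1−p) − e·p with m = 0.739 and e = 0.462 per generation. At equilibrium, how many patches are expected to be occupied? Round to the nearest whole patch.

p* = m/(m+e) = 0.739/1.2010 = 0.6153.
Expected occupied patches = N × p* = 351 × 0.6153 = 215.98 ≈ 216.

216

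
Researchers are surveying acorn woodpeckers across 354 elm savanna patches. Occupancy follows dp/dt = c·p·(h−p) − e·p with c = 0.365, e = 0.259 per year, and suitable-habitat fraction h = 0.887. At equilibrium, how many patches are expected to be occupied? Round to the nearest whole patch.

63

p* = h − e/c = 0.887 − 0.7096 = 0.1774.
Expected occupied patches = N × p* = 354 × 0.1774 = 62.80 ≈ 63.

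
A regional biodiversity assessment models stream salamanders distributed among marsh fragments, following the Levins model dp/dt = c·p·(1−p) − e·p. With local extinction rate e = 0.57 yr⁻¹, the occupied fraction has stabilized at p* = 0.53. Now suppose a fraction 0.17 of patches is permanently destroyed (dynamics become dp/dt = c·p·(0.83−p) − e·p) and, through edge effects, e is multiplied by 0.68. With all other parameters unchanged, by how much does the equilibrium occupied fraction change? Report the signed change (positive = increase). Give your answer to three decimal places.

-0.020

Balance c(1−p*) = e gives c = e/(1 − 0.53000) = 0.57/0.47000 = 1.21277.
New p* = 0.83 − e/c = 0.83 − 0.38760/1.21277 = 0.51040.
Δp* = 0.51040 − 0.53000 = -0.01960.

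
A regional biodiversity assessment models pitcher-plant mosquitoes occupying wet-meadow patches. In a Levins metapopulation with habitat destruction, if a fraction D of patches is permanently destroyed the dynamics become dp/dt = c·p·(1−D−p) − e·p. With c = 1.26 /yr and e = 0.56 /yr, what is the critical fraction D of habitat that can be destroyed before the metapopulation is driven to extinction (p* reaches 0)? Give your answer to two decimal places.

The nontrivial equilibrium is p* = (1−D) − e/c; extinction occurs when this hits zero.
So D_crit = 1 − e/c = 1 − 0.56/1.26 = 1 − 0.4444 = 0.5556.
This equals the undisturbed p*, a classic result of Lande's extension.

0.56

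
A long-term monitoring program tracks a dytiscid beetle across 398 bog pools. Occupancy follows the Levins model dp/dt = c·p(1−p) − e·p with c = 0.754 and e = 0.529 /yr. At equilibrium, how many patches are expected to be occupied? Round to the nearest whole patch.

p* = 1 − e/c = 1 − 0.529/0.754 = 0.2984.
Expected occupied patches = N × p* = 398 × 0.2984 = 118.77 ≈ 119.

119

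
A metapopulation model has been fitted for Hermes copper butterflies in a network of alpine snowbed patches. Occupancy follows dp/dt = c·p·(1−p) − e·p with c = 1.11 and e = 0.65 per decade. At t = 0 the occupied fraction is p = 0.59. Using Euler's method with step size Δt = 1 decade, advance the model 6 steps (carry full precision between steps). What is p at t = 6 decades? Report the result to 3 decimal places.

0.417

Update rule: p ← p + [c·p·(1−p) − e·p]·Δt with Δt = 1.
t = 1: p = 0.59000 + (-0.11499) = 0.47501
t = 2: p = 0.47501 + (-0.03195) = 0.44306
t = 3: p = 0.44306 + (-0.01409) = 0.42897
t = 4: p = 0.42897 + (-0.00693) = 0.42204
t = 5: p = 0.42204 + (-0.00357) = 0.41847
t = 6: p = 0.41847 + (-0.00188) = 0.41659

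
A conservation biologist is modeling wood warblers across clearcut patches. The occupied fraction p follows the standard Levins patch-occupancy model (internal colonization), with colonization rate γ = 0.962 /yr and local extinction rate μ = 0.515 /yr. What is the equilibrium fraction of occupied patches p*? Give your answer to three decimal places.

At equilibrium, colonization balances extinction: γ·p*·(1−p*) = μ·p*.
So p* = 1 − μ/γ = 1 − 0.515/0.962 = 1 − 0.5353 = 0.4647.

0.465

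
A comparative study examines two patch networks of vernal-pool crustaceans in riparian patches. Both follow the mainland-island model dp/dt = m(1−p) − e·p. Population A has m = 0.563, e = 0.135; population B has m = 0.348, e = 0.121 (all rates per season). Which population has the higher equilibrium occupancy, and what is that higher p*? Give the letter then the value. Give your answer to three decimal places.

A: p*_A = m/(m+e) = 0.563/0.6980 = 0.8066.
B: p*_B = 0.348/0.4690 = 0.7420.
A is higher at 0.8066.

A, 0.807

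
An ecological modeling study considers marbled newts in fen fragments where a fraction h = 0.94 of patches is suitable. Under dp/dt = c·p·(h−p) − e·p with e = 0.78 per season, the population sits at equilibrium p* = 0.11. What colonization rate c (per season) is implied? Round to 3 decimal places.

0.940

At equilibrium c(h−p*) = e, so c = e/(h−p*).
c = 0.78/(0.94 − 0.11) = 0.78/0.8300 = 0.9398.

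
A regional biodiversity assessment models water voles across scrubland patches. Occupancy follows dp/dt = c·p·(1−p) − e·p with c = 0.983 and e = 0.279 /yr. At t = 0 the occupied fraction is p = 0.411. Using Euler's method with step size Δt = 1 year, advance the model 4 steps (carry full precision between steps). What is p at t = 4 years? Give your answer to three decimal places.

Update rule: p ← p + [c·p·(1−p) − e·p]·Δt with Δt = 1.
  1  |  dp/dt·Δt = +0.123295  |  p_1 = 0.534295
  2  |  dp/dt·Δt = +0.095526  |  p_2 = 0.629820
  3  |  dp/dt·Δt = +0.053463  |  p_3 = 0.683284
  4  |  dp/dt·Δt = +0.022092  |  p_4 = 0.705376

0.705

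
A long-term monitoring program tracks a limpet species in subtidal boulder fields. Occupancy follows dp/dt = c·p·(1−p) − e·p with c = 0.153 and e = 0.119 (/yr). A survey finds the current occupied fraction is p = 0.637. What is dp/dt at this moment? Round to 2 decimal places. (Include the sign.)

-0.04

Colonization term: c·p·(1−p) = 0.153×0.637×0.3630 = 0.03538.
Extinction term: e·p = 0.07580.
dp/dt = 0.03538 − 0.07580 = -0.04042.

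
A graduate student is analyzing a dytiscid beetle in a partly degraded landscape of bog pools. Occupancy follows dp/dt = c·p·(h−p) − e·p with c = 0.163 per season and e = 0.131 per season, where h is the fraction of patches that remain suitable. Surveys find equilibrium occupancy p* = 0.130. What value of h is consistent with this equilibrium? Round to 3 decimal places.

At equilibrium c(h−p*) = e, so h = p* + e/c.
h = 0.130 + 0.131/0.163 = 0.130 + 0.8037 = 0.9337.

0.934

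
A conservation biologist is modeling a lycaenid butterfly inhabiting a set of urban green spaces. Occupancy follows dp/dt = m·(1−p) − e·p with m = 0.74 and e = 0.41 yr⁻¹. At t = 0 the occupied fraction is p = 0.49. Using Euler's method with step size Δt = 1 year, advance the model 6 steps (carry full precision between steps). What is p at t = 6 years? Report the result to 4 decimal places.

0.6435

Update rule: p ← p + [m·(1−p) − e·p]·Δt with Δt = 1.
  1  |  dp/dt·Δt = +0.176500  |  p_1 = 0.666500
  2  |  dp/dt·Δt = -0.026475  |  p_2 = 0.640025
  3  |  dp/dt·Δt = +0.003971  |  p_3 = 0.643996
  4  |  dp/dt·Δt = -0.000596  |  p_4 = 0.643401
  5  |  dp/dt·Δt = +0.000089  |  p_5 = 0.643490
  6  |  dp/dt·Δt = -0.000013  |  p_6 = 0.643477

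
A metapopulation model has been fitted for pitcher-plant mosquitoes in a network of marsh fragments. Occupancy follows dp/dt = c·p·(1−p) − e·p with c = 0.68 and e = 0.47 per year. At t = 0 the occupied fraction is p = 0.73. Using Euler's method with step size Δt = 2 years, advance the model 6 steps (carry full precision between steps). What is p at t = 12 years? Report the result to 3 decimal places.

0.309

Update rule: p ← p + [c·p·(1−p) − e·p]·Δt with Δt = 2.
t = 2: p = 0.73000 + (-0.41814) = 0.31186
t = 4: p = 0.31186 + (-0.00129) = 0.31057
t = 6: p = 0.31057 + (-0.00074) = 0.30983
t = 8: p = 0.30983 + (-0.00043) = 0.30941
t = 10: p = 0.30941 + (-0.00025) = 0.30916
t = 12: p = 0.30916 + (-0.00014) = 0.30902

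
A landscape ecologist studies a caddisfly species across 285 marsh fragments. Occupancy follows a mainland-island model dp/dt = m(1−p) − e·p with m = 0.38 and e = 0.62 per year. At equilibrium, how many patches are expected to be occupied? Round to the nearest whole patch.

108

p* = m/(m+e) = 0.38/1.0000 = 0.3800.
Expected occupied patches = N × p* = 285 × 0.3800 = 108.30 ≈ 108.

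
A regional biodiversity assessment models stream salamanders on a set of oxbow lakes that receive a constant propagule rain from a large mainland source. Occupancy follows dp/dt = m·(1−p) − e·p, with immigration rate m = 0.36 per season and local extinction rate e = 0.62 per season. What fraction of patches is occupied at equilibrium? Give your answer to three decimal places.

0.367

At equilibrium the propagule rain into empty patches balances local extinction: m(1−p*) = e·p*.
p* = m/(m+e) = 0.36/(0.36+0.62) = 0.36/0.9800 = 0.3673.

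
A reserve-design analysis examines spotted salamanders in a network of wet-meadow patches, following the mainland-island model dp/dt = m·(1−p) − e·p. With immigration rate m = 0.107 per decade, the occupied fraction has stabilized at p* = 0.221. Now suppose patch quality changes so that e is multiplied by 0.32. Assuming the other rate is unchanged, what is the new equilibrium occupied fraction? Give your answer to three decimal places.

Balance m(1−p*) = e·p* gives e = m(1−p*)/p* = 0.107×0.77900/0.22100 = 0.37716.
New p* = m/(m+e) = 0.10700/(0.10700+0.12069) = 0.46994.

0.470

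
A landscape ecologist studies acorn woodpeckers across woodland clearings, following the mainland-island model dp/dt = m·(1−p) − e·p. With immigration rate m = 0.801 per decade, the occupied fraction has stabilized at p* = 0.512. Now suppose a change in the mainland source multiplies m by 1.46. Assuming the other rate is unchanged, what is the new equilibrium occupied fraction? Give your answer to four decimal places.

Balance m(1−p*) = e·p* gives e = m(1−p*)/p* = 0.801×0.48800/0.51200 = 0.76345.
New p* = m/(m+e) = 1.16946/(1.16946+0.76345) = 0.60503.

0.6050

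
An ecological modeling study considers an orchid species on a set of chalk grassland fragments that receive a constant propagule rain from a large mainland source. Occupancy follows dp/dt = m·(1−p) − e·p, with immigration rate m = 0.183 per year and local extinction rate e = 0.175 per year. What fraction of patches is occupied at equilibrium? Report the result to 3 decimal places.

0.511

Setting dp/dt = 0: m − m·p* = e·p*, so m = (m+e)·p*.
p* = m/(m+e) = 0.183/(0.183+0.175) = 0.183/0.3580 = 0.5112.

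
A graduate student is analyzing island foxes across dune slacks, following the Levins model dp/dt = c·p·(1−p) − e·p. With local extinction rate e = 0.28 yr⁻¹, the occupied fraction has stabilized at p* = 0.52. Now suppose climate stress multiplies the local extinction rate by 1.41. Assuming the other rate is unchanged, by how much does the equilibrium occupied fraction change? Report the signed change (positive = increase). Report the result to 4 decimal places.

-0.1968

Balance c(1−p*) = e gives c = e/(1 − 0.52000) = 0.28/0.48000 = 0.58333.
New p* = 1 − e/c = 1 − 0.39480/0.58333 = 0.32320.
Δp* = 0.32320 − 0.52000 = -0.19680.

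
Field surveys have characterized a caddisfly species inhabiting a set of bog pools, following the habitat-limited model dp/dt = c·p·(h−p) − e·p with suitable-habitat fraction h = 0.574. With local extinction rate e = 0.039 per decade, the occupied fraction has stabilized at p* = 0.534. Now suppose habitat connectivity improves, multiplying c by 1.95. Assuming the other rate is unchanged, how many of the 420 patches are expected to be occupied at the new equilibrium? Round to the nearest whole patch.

232

Balance c(h−p*) = e gives c = e/(0.574 − 0.53400) = 0.039/0.04000 = 0.97500.
New p* = 0.574 − e/c = 0.574 − 0.03900/1.90125 = 0.55349.
Expected occupied = 420 × 0.55349 = 232.47 ≈ 232.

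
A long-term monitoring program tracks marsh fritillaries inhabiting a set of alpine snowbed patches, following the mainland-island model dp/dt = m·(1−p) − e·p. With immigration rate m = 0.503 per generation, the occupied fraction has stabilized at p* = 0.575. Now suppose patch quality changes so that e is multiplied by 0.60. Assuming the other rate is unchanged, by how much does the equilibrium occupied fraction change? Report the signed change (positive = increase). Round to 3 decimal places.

0.118

Balance m(1−p*) = e·p* gives e = m(1−p*)/p* = 0.503×0.42500/0.57500 = 0.37178.
New p* = m/(m+e) = 0.50300/(0.50300+0.22307) = 0.69277.
Δp* = 0.69277 − 0.57500 = +0.11777.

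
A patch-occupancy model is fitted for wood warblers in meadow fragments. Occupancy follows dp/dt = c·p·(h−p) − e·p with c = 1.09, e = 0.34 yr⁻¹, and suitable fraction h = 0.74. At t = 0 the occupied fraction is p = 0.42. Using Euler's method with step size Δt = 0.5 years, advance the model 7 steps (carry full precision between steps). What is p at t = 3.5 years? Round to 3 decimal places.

0.427

Update rule: p ← p + [c·p·(h−p) − e·p]·Δt with Δt = 0.5.
p: 0.42000 → 0.42185  (Δp = +0.00185)
p: 0.42185 → 0.42328  (Δp = +0.00143)
p: 0.42328 → 0.42439  (Δp = +0.00111)
p: 0.42439 → 0.42524  (Δp = +0.00085)
p: 0.42524 → 0.42590  (Δp = +0.00066)
p: 0.42590 → 0.42640  (Δp = +0.00051)
p: 0.42640 → 0.42679  (Δp = +0.00039)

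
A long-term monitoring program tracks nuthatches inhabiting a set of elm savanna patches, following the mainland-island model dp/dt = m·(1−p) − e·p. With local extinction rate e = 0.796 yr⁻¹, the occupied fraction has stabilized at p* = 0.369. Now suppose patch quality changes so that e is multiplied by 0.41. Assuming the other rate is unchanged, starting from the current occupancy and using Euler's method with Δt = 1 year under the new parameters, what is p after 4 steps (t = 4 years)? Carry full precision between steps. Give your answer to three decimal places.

Balance m(1−p*) = e·p* gives m = e·p*/(1−p*) = 0.796×0.36900/0.63100 = 0.46549.
Starting from p₀ = 0.36900; update p ← p + (dp/dt)·Δt with the new parameters.
step 1: Δp = +0.17330, p = 0.54230
step 2: Δp = +0.03607, p = 0.57837
step 3: Δp = +0.00751, p = 0.58588
step 4: Δp = +0.00156, p = 0.58744

0.587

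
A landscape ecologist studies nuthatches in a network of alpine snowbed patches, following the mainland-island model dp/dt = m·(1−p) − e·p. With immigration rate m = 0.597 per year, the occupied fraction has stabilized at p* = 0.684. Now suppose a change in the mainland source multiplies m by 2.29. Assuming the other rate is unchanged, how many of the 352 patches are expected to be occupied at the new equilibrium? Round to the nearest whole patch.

293

Balance m(1−p*) = e·p* gives e = m(1−p*)/p* = 0.597×0.31600/0.68400 = 0.27581.
New p* = m/(m+e) = 1.36713/(1.36713+0.27581) = 0.83212.
Expected occupied = 352 × 0.83212 = 292.91 ≈ 293.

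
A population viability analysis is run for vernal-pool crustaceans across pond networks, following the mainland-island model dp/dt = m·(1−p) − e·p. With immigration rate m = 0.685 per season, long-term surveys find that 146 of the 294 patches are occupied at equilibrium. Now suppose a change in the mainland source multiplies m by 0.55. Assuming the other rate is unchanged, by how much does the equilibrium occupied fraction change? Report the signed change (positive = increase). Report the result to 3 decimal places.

-0.145

Observed p* = 146/294 = 0.49660.
Balance m(1−p*) = e·p* gives e = m(1−p*)/p* = 0.685×0.50340/0.49660 = 0.69438.
New p* = m/(m+e) = 0.37675/(0.37675+0.69438) = 0.35173.
Δp* = 0.35173 − 0.49660 = -0.14487.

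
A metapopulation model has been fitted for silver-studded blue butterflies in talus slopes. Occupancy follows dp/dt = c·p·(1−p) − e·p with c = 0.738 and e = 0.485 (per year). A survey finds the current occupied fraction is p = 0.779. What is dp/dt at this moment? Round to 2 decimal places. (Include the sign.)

Colonization term: c·p·(1−p) = 0.738×0.779×0.2210 = 0.12705.
Extinction term: e·p = 0.37782.
dp/dt = 0.12705 − 0.37782 = -0.25076.

-0.25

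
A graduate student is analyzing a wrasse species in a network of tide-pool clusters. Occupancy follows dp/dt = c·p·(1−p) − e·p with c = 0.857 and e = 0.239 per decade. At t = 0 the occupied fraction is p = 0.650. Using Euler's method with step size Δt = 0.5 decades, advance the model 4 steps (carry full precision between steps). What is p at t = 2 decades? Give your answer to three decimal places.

0.703

Update rule: p ← p + [c·p·(1−p) − e·p]·Δt with Δt = 0.5.
t = 0.5: p = 0.65000 + (+0.01981) = 0.66981
t = 1: p = 0.66981 + (+0.01473) = 0.68454
t = 1.5: p = 0.68454 + (+0.01073) = 0.69527
t = 2: p = 0.69527 + (+0.00770) = 0.70297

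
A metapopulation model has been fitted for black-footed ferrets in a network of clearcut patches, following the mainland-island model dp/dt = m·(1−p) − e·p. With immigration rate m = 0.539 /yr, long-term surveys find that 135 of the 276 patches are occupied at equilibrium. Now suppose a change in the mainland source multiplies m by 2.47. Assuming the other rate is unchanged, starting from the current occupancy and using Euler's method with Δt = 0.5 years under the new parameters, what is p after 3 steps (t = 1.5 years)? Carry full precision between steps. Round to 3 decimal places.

0.703

Observed p* = 135/276 = 0.48913.
Balance m(1−p*) = e·p* gives e = m(1−p*)/p* = 0.539×0.51087/0.48913 = 0.56296.
Starting from p₀ = 0.48913; update p ← p + (dp/dt)·Δt with the new parameters.
  1  |  dp/dt·Δt = +0.202389  |  p_1 = 0.691519
  2  |  dp/dt·Δt = +0.010698  |  p_2 = 0.702217
  3  |  dp/dt·Δt = +0.000565  |  p_3 = 0.702782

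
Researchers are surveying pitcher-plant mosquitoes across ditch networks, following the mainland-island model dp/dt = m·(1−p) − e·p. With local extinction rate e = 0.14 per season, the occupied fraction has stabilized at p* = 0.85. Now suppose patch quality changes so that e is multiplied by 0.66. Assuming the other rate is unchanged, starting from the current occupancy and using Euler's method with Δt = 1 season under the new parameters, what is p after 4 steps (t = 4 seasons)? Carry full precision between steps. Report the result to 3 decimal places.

0.896

Balance m(1−p*) = e·p* gives m = e·p*/(1−p*) = 0.14×0.85000/0.15000 = 0.79333.
Starting from p₀ = 0.85000; update p ← p + (dp/dt)·Δt with the new parameters.
  1  |  dp/dt·Δt = +0.040460  |  p_1 = 0.890460
  2  |  dp/dt·Δt = +0.004623  |  p_2 = 0.895083
  3  |  dp/dt·Δt = +0.000528  |  p_3 = 0.895612
  4  |  dp/dt·Δt = +0.000060  |  p_4 = 0.895672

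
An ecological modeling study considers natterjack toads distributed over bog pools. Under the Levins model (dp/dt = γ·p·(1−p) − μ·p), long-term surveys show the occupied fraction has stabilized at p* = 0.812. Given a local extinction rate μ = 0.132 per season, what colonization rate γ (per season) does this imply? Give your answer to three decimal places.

0.702

At equilibrium γ(1−p*) = μ, so γ = μ/(1−p*).
γ = 0.132/(1 − 0.812) = 0.132/0.1880 = 0.7021.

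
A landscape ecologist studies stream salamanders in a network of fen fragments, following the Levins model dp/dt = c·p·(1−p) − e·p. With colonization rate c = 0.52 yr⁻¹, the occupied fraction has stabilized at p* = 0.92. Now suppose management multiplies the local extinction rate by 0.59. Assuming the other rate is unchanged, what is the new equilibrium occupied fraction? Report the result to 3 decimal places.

0.953

Balance c(1−p*) = e gives e = 0.52×(1 − 0.92000) = 0.04160.
New p* = 1 − e/c = 1 − 0.02454/0.52000 = 0.95281.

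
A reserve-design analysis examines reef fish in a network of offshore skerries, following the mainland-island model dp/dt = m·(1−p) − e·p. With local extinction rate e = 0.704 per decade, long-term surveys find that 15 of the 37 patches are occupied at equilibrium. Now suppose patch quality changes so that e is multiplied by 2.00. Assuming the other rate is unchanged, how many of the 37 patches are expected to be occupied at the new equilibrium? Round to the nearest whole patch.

9

Observed p* = 15/37 = 0.40541.
Balance m(1−p*) = e·p* gives m = e·p*/(1−p*) = 0.704×0.40541/0.59459 = 0.48001.
New p* = m/(m+e) = 0.48001/(0.48001+1.40800) = 0.25424.
Expected occupied = 37 × 0.25424 = 9.41 ≈ 9.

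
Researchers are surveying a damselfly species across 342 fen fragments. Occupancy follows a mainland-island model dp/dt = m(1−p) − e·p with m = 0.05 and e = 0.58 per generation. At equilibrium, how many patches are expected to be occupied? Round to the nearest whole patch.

27

p* = m/(m+e) = 0.05/0.6300 = 0.0794.
Expected occupied patches = N × p* = 342 × 0.0794 = 27.14 ≈ 27.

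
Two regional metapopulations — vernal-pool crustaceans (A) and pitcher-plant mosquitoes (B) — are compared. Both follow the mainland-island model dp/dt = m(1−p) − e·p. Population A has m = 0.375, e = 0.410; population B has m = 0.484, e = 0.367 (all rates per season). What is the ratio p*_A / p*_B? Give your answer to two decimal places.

A: p*_A = m/(m+e) = 0.375/0.7850 = 0.4777.
B: p*_B = 0.484/0.8510 = 0.5687.
p*_A / p*_B = 0.4777/0.5687 = 0.8399.

0.84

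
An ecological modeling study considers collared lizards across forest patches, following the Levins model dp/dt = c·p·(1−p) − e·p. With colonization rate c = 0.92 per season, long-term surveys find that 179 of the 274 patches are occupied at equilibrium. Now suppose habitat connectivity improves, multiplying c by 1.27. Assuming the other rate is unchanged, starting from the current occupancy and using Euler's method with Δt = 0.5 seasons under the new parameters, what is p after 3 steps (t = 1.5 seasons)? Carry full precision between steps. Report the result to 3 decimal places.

Observed p* = 179/274 = 0.65328.
Balance c(1−p*) = e gives e = 0.92×(1 − 0.65328) = 0.31898.
Starting from p₀ = 0.65328; update p ← p + (dp/dt)·Δt with the new parameters.
p: 0.65328 → 0.68142  (Δp = +0.02813)
p: 0.68142 → 0.69956  (Δp = +0.01814)
p: 0.69956 → 0.71077  (Δp = +0.01121)

0.711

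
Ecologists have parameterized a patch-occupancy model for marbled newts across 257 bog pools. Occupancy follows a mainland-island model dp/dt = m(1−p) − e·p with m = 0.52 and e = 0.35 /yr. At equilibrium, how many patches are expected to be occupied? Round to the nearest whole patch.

p* = m/(m+e) = 0.52/0.8700 = 0.5977.
Expected occupied patches = N × p* = 257 × 0.5977 = 153.61 ≈ 154.

154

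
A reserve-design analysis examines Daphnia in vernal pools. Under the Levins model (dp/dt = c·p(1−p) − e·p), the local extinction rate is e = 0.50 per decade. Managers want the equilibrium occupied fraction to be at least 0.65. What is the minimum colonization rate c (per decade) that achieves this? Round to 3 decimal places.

1.429

p* = 1 − e/c ≥ 0.65 requires e/c ≤ 0.3500, i.e. c ≥ e/0.3500.
c_min = 0.50/0.3500 = 1.4286.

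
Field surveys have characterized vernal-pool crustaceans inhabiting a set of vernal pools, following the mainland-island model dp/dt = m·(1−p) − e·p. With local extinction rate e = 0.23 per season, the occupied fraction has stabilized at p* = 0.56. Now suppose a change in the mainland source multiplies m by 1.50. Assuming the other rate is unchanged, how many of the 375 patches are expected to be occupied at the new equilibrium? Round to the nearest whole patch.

Balance m(1−p*) = e·p* gives m = e·p*/(1−p*) = 0.23×0.56000/0.44000 = 0.29273.
New p* = m/(m+e) = 0.43910/(0.43910+0.23000) = 0.65625.
Expected occupied = 375 × 0.65625 = 246.09 ≈ 246.

246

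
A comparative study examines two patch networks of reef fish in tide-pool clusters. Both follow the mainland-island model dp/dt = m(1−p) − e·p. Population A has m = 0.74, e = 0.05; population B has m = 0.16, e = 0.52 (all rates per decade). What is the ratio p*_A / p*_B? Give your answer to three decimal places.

3.981

A: p*_A = m/(m+e) = 0.74/0.7900 = 0.9367.
B: p*_B = 0.16/0.6800 = 0.2353.
p*_A / p*_B = 0.9367/0.2353 = 3.9810.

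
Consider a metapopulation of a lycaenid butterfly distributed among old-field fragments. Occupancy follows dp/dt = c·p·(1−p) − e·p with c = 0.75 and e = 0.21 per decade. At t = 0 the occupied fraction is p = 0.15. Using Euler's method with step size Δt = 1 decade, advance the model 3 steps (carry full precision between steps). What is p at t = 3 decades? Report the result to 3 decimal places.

0.389

Update rule: p ← p + [c·p·(1−p) − e·p]·Δt with Δt = 1.
step 1: Δp = +0.06412, p = 0.21412
step 2: Δp = +0.08124, p = 0.29537
step 3: Δp = +0.09407, p = 0.38943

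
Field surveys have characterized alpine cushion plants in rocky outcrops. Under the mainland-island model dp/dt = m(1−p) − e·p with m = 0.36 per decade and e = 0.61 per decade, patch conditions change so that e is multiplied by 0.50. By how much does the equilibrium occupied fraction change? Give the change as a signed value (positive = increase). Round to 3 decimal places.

0.170

Before: p* = 0.36/(0.36+0.61) = 0.3711.
After: m = 0.36, e = 0.305; p* = 0.36/0.6650 = 0.5414.
Δp* = 0.5414 − 0.3711 = +0.1702.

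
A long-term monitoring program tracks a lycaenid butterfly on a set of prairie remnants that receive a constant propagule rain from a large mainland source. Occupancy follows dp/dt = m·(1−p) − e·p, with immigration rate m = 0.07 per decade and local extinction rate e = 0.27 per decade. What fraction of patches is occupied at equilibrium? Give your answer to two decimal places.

At equilibrium the propagule rain into empty patches balances local extinction: m(1−p*) = e·p*.
p* = m/(m+e) = 0.07/(0.07+0.27) = 0.07/0.3400 = 0.2059.

0.21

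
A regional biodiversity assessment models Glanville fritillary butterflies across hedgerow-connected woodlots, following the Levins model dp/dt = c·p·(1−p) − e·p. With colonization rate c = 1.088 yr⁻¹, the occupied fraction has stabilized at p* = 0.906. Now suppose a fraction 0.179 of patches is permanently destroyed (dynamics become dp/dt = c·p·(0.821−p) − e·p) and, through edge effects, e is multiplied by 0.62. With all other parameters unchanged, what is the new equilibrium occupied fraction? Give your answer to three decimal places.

0.763

Balance c(1−p*) = e gives e = 1.088×(1 − 0.90600) = 0.10227.
New p* = 0.821 − e/c = 0.821 − 0.06341/1.08800 = 0.76272.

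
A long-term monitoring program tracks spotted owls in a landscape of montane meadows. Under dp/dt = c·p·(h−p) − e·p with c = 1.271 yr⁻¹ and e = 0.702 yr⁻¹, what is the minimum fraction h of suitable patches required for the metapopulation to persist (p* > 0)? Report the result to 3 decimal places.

0.552

p* = h − e/c is positive only when h > e/c.
h_min = e/c = 0.702/1.271 = 0.5523.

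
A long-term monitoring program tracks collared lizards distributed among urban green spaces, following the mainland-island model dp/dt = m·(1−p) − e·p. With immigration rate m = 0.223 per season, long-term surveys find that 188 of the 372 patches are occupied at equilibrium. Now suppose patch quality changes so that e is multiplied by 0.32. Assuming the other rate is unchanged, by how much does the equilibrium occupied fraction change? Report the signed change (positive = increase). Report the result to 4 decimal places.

Observed p* = 188/372 = 0.50538.
Balance m(1−p*) = e·p* gives e = m(1−p*)/p* = 0.223×0.49462/0.50538 = 0.21825.
New p* = m/(m+e) = 0.22300/(0.22300+0.06984) = 0.76151.
Δp* = 0.76151 − 0.50538 = +0.25613.

0.2561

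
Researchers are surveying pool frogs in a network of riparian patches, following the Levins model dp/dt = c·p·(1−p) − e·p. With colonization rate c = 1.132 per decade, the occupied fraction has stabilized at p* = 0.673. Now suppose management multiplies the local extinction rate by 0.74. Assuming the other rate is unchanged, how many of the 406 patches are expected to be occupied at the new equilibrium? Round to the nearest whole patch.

Balance c(1−p*) = e gives e = 1.132×(1 − 0.67300) = 0.37016.
New p* = 1 − e/c = 1 − 0.27392/1.13200 = 0.75802.
Expected occupied = 406 × 0.75802 = 307.76 ≈ 308.

308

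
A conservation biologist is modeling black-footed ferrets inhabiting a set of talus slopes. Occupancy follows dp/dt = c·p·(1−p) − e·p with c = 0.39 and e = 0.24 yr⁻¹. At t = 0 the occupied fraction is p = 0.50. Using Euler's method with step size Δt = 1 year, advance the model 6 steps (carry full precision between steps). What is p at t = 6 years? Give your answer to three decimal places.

Update rule: p ← p + [c·p·(1−p) − e·p]·Δt with Δt = 1.
  1  |  dp/dt·Δt = -0.022500  |  p_1 = 0.477500
  2  |  dp/dt·Δt = -0.017297  |  p_2 = 0.460203
  3  |  dp/dt·Δt = -0.013566  |  p_3 = 0.446636
  4  |  dp/dt·Δt = -0.010803  |  p_4 = 0.435833
  5  |  dp/dt·Δt = -0.008706  |  p_5 = 0.427127
  6  |  dp/dt·Δt = -0.007082  |  p_6 = 0.420046

0.420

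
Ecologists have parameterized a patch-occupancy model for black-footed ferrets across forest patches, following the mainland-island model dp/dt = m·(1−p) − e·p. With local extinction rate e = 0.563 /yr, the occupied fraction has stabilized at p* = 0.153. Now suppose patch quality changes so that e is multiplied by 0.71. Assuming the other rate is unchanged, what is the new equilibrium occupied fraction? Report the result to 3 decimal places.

Balance m(1−p*) = e·p* gives m = e·p*/(1−p*) = 0.563×0.15300/0.84700 = 0.10170.
New p* = m/(m+e) = 0.10170/(0.10170+0.39973) = 0.20282.

0.203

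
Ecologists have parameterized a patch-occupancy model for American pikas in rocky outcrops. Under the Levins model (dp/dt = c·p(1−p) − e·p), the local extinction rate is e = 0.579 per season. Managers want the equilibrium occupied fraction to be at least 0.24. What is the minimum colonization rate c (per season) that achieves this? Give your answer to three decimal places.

0.762

p* = 1 − e/c ≥ 0.24 requires e/c ≤ 0.7600, i.e. c ≥ e/0.7600.
c_min = 0.579/0.7600 = 0.7618.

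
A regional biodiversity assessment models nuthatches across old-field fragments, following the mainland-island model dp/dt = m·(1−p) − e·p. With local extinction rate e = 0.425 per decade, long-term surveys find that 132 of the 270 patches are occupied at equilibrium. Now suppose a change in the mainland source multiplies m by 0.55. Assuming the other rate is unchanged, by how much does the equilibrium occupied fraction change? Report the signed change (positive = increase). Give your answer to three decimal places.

Observed p* = 132/270 = 0.48889.
Balance m(1−p*) = e·p* gives m = e·p*/(1−p*) = 0.425×0.48889/0.51111 = 0.40652.
New p* = m/(m+e) = 0.22359/(0.22359+0.42500) = 0.34473.
Δp* = 0.34473 − 0.48889 = -0.14416.

-0.144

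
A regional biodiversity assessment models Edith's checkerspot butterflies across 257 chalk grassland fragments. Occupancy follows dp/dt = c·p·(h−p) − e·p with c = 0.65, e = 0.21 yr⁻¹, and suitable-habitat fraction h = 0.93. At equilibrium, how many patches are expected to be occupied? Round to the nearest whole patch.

p* = h − e/c = 0.93 − 0.3231 = 0.6069.
Expected occupied patches = N × p* = 257 × 0.6069 = 155.98 ≈ 156.

156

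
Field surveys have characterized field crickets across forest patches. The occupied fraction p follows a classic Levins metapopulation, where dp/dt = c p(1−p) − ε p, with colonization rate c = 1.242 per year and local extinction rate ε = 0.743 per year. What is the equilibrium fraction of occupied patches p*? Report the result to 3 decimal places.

0.402

Setting dp/dt = 0 and dividing through by p* gives c·(1−p*) = ε.
So p* = 1 − ε/c = 1 − 0.743/1.242 = 1 − 0.5982 = 0.4018.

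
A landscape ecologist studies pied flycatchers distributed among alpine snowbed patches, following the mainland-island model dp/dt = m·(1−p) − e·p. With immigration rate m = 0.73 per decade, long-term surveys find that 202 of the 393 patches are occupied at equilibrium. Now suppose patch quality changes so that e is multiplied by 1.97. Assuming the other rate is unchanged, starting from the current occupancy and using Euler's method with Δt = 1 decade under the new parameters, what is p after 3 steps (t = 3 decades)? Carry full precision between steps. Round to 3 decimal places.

0.136

Observed p* = 202/393 = 0.51399.
Balance m(1−p*) = e·p* gives e = m(1−p*)/p* = 0.73×0.48601/0.51399 = 0.69025.
Starting from p₀ = 0.51399; update p ← p + (dp/dt)·Δt with the new parameters.
p: 0.51399 → 0.16985  (Δp = -0.34414)
p: 0.16985 → 0.54489  (Δp = +0.37504)
p: 0.54489 → 0.13618  (Δp = -0.40871)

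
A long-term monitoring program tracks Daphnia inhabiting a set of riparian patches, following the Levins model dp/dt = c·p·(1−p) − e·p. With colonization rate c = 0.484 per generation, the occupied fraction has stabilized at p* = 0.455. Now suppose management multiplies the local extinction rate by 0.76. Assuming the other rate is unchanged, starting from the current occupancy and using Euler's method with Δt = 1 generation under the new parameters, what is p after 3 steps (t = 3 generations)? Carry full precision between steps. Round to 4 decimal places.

Balance c(1−p*) = e gives e = 0.484×(1 − 0.45500) = 0.26378.
Starting from p₀ = 0.45500; update p ← p + (dp/dt)·Δt with the new parameters.
t = 1: p = 0.45500 + (+0.02880) = 0.48380
t = 2: p = 0.48380 + (+0.02388) = 0.50769
t = 3: p = 0.50769 + (+0.01919) = 0.52688

0.5269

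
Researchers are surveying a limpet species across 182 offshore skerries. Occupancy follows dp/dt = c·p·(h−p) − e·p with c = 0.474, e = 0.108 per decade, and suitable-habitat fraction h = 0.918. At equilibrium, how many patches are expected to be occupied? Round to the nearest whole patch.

p* = h − e/c = 0.918 − 0.2278 = 0.6902.
Expected occupied patches = N × p* = 182 × 0.6902 = 125.61 ≈ 126.

126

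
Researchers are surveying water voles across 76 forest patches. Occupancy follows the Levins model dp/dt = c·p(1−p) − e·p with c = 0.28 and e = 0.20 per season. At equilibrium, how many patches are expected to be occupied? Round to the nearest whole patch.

22

p* = 1 − e/c = 1 − 0.20/0.28 = 0.2857.
Expected occupied patches = N × p* = 76 × 0.2857 = 21.71 ≈ 22.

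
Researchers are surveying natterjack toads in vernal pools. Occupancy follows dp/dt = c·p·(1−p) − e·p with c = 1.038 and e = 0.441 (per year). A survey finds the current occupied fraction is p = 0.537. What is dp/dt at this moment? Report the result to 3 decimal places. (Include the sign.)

0.021

Colonization term: c·p·(1−p) = 1.038×0.537×0.4630 = 0.25808.
Extinction term: e·p = 0.23682.
dp/dt = 0.25808 − 0.23682 = 0.02126.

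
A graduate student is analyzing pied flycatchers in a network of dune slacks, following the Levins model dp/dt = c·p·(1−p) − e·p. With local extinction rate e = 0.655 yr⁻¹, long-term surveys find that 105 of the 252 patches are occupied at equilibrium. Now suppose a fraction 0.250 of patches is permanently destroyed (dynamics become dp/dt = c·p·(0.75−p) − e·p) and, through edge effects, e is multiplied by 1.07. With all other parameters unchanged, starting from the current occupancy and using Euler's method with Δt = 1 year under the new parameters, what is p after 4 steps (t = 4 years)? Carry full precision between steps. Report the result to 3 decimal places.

Observed p* = 105/252 = 0.41667.
Balance c(1−p*) = e gives c = e/(1 − 0.41667) = 0.655/0.58333 = 1.12286.
Starting from p₀ = 0.41667; update p ← p + (dp/dt)·Δt with the new parameters.
p: 0.41667 → 0.28060  (Δp = -0.13607)
p: 0.28060 → 0.23184  (Δp = -0.04876)
p: 0.23184 → 0.20424  (Δp = -0.02759)
p: 0.20424 → 0.18626  (Δp = -0.01798)

0.186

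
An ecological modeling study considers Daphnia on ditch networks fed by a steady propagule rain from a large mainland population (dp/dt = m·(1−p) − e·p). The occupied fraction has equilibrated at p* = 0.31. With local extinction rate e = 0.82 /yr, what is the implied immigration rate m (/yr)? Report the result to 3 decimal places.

0.368

At equilibrium m(1−p*) = e·p*, so m = e·p*/(1−p*).
m = 0.82 × 0.31 / 0.6900 = 0.2542/0.6900 = 0.3684.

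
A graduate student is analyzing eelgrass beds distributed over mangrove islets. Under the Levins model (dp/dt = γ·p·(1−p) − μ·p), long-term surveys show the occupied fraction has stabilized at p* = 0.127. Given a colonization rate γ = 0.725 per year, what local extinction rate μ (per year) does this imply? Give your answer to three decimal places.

At equilibrium γ(1−p*) = μ.
μ = 0.725 × (1 − 0.127) = 0.725 × 0.8730 = 0.6329.

0.633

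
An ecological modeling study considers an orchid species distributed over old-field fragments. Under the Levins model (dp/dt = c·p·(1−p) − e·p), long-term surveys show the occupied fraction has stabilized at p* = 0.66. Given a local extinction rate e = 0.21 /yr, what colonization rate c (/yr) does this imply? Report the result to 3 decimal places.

At equilibrium c(1−p*) = e, so c = e/(1−p*).
c = 0.21/(1 − 0.66) = 0.21/0.3400 = 0.6176.

0.618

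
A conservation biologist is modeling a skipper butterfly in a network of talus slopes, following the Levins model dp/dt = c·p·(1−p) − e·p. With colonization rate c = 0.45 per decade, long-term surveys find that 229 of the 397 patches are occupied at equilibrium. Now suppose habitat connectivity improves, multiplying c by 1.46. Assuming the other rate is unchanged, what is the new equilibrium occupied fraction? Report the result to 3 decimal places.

Observed p* = 229/397 = 0.57683.
Balance c(1−p*) = e gives e = 0.45×(1 − 0.57683) = 0.19043.
New p* = 1 − e/c = 1 − 0.19043/0.65700 = 0.71015.

0.710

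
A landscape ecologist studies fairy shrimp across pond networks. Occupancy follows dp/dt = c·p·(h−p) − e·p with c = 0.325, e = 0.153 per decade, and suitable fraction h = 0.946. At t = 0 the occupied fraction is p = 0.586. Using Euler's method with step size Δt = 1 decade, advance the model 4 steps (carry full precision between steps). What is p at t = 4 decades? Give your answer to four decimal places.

0.5249

Update rule: p ← p + [c·p·(h−p) − e·p]·Δt with Δt = 1.
step 1: Δp = -0.02110, p = 0.56490
step 2: Δp = -0.01646, p = 0.54844
step 3: Δp = -0.01305, p = 0.53539
step 4: Δp = -0.01047, p = 0.52492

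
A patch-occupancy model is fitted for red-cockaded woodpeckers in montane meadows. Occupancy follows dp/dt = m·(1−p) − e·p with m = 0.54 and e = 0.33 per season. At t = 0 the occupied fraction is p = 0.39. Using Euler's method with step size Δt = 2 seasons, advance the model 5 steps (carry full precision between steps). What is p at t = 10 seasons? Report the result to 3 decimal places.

Update rule: p ← p + [m·(1−p) − e·p]·Δt with Δt = 2.
step 1: Δp = +0.40140, p = 0.79140
step 2: Δp = -0.29704, p = 0.49436
step 3: Δp = +0.21981, p = 0.71417
step 4: Δp = -0.16266, p = 0.55151
step 5: Δp = +0.12037, p = 0.67188

0.672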